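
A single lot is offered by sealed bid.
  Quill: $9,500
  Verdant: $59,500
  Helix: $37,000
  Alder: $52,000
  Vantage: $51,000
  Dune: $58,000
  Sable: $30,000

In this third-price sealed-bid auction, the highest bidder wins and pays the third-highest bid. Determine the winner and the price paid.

Sorting bids: 59,500 (Verdant) > 58,000 (Dune) > 52,000 (Alder) > 51,000 (Vantage) > 37,000 (Helix) > 30,000 (Sable) > …
Verdant is highest; pays the third-highest bid, $52,000.

Verdant pays $52,000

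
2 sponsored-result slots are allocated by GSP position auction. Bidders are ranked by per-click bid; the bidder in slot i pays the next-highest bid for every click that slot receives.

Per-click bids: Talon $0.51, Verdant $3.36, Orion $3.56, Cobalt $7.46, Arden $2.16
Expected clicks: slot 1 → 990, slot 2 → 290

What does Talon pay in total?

Per-click bids in order: $7.46 (Cobalt) > $3.56 (Orion) > $3.36 (Verdant) > …
Talon ranks below slot 2 → no slot, pays nothing.

Talon pays $0.00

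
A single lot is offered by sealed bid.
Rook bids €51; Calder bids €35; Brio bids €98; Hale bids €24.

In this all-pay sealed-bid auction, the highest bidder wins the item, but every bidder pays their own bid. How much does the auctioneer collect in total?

Rule: the highest bidder wins the item, but every bidder pays their own bid.
Sorting bids: 98 (Brio) > 51 (Rook) > 35 (Calder) > 24 (Hale)
Every bidder forfeits their bid regardless of winning.
Revenue = 51 + 35 + 98 + 24 = €208.

Total revenue: €208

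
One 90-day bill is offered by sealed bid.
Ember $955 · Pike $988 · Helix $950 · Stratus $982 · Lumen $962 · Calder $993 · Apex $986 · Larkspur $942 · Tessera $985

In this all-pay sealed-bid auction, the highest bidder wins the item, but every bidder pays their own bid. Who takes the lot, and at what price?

Calder pays $993

Bids in order: 993 (Calder) > 988 (Pike) > 986 (Apex) > 985 (Tessera) > 982 (Stratus) > 962 (Lumen) > …
Calder wins with the top bid; all bids are sunk regardless.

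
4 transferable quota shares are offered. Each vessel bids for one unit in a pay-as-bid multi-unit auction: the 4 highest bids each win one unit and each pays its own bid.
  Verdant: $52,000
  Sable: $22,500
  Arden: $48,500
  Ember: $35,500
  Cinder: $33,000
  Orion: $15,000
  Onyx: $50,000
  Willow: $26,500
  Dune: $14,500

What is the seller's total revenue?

Total revenue: $186,000

Ordering the bids: 52,000 (Verdant), 50,000 (Onyx), 48,500 (Arden), 35,500 (Ember), 33,000 (Cinder), 26,500 (Willow), …
Top 4: Verdant, Onyx, Arden, Ember.
Total revenue = 52,000 + 50,000 + 48,500 + 35,500 = $186,000.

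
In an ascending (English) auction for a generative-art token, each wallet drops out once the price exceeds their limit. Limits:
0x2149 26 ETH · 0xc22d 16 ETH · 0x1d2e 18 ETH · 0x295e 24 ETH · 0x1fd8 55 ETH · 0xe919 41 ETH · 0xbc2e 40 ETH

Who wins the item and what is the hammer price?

0x1fd8 wins at 41 ETH

Open ascending-bid auction: the price rises until one bidder remains; the winner pays the price at which the last rival dropped out.
Limits in order: 55 (0x1fd8) > 41 (0xe919) > 40 (0xbc2e) > 26 (0x2149) > 24 (0x295e) > 18 (0x1d2e) > …
0xe919 is the last rival to drop out, at 41 ETH; 0x1fd8 remains and wins at that price.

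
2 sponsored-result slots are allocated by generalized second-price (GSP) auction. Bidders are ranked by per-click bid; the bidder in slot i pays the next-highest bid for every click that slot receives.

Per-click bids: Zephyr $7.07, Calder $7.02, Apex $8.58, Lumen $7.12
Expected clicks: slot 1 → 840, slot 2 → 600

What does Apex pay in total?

Apex pays $5980.80

Sorting advertisers: $8.58 (Apex) > $7.12 (Lumen) > $7.07 (Zephyr) > …
Apex holds slot 1 → pays next bid $7.12 × 840 clicks = $5980.80.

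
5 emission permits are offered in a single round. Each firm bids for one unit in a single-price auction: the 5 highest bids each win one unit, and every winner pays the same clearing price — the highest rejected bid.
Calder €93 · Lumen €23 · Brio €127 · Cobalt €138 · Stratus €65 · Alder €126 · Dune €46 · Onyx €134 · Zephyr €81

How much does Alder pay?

Alder pays €81

Ordering the bids: 138 (Cobalt), 134 (Onyx), 127 (Brio), 126 (Alder), 93 (Calder), 81 (Zephyr), 65 (Stratus), …
The 5 highest are Cobalt, Onyx, Brio, Alder, Calder.
First losing bid is Zephyr's €81, which sets the uniform price.
Alder wins → pays €81.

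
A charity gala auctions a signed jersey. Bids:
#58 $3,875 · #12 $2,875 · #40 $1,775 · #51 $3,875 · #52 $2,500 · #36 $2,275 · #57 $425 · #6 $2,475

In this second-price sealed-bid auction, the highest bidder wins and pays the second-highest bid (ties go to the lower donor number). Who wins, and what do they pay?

Second-price sealed-bid auction: the highest bidder wins and pays the second-highest bid.
Bids ranked: 3,875 (#51) > 3,875 (#58) > 2,875 (#12) > 2,500 (#52) > 2,475 (#6) > 2,275 (#36) > …
Tie at $3,875 → #51 wins by tie-break.
#51 is highest; pays the second-highest bid, $3,875.

#51 pays $3,875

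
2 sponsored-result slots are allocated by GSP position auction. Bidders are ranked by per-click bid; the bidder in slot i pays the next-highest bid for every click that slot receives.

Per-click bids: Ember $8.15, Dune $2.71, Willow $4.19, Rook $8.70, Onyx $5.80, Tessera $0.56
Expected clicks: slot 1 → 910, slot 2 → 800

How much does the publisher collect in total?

Total revenue: $12056.50

Ranked by bid: $8.70 (Rook) > $8.15 (Ember) > $5.80 (Onyx) > …
Slot 1: Rook pays $8.15 × 910 = $7416.50
Slot 2: Ember pays $5.80 × 800 = $4640.00
Total = $12056.50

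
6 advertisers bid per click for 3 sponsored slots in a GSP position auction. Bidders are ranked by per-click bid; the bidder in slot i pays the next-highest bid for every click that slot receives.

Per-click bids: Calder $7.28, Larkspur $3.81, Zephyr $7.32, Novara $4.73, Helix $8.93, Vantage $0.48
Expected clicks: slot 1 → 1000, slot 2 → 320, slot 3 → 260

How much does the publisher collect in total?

Total revenue: $10879.40

Sorting advertisers: $8.93 (Helix) > $7.32 (Zephyr) > $7.28 (Calder) > $4.73 (Novara) > …
Slot 1: Helix pays $7.32 × 1000 = $7320.00
Slot 2: Zephyr pays $7.28 × 320 = $2329.60
Slot 3: Calder pays $4.73 × 260 = $1229.80
Total = $10879.40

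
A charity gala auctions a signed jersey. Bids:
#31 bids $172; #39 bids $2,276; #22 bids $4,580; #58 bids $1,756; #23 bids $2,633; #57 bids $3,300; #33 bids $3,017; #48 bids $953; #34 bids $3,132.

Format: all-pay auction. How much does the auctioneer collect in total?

Total revenue: $21,819

Sorting bids: 4,580 (#22) > 3,300 (#57) > 3,132 (#34) > 3,017 (#33) > 2,633 (#23) > 2,276 (#39) > …
#22 wins with the top bid; all bids are sunk regardless.
Every bidder forfeits their bid regardless of winning.
Revenue = 172 + 2,276 + 4,580 + 1,756 + 2,633 + 3,300 + 3,017 + 953 + 3,132 = $21,819.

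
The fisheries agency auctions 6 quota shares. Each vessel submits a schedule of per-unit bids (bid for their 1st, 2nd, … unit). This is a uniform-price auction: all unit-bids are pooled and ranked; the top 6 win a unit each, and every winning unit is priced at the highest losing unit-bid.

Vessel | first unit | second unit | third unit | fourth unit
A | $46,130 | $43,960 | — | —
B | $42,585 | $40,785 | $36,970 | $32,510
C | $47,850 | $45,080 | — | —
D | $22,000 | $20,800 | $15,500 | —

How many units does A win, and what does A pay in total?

Merging the schedules and taking the best 6: 47,850 (C-1), 46,130 (A-1), 45,080 (C-2), 43,960 (A-2), 42,585 (B-1), 40,785 (B-2)
Highest rejected unit-bid = $36,970.
A wins 2 unit(s) at $36,970 each.

A: 2 units, pays $73,940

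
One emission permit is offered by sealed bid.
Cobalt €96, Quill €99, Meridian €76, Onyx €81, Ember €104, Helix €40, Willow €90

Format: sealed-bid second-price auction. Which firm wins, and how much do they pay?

Rule: the highest bidder wins and pays the second-highest bid.
Bids in order: 104 (Ember) > 99 (Quill) > 96 (Cobalt) > 90 (Willow) > 81 (Onyx) > 76 (Meridian) > …
Ember is highest; pays the second-highest bid, €99.

Ember pays €99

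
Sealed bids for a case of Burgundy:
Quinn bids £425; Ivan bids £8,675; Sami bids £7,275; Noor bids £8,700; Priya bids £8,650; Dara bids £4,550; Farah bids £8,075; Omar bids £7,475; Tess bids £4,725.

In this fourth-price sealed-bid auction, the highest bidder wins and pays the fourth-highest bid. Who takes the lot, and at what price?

Noor pays £8,075

Sorting bids: 8,700 (Noor) > 8,675 (Ivan) > 8,650 (Priya) > 8,075 (Farah) > 7,475 (Omar) > 7,275 (Sami) > …
Noor wins; payment is bid #4 in the ranking = £8,075.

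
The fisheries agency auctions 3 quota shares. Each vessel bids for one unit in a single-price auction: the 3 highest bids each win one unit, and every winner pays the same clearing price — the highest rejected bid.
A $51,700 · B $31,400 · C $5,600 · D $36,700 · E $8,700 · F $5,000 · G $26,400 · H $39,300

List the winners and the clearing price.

A, H, D; each pays $31,400

Bids ranked high→low: 51,700 (A), 39,300 (H), 36,700 (D), 31,400 (B), 26,400 (G), …
The 3 highest are A, H, D.
Highest unsuccessful bid: $31,400 → clearing price.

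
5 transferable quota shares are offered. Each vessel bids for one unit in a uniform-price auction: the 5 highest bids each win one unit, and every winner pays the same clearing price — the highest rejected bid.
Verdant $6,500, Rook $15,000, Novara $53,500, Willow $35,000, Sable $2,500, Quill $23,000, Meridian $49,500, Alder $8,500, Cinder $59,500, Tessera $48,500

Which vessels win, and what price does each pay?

Cinder, Novara, Meridian, Tessera, Willow; each pays $23,000

Sorting: 59,500 (Cinder), 53,500 (Novara), 49,500 (Meridian), 48,500 (Tessera), 35,000 (Willow), 23,000 (Quill), 15,000 (Rook), …
Top 5: Cinder, Novara, Meridian, Tessera, Willow.
Highest unsuccessful bid: $23,000 → clearing price.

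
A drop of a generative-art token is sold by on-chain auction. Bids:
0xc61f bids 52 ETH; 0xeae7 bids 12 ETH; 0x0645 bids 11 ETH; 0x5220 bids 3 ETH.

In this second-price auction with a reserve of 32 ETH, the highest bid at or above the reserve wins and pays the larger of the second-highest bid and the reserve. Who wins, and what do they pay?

Second-price auction with a reserve of 32 ETH: the highest bid at or above the reserve wins and pays the larger of the second-highest bid and the reserve.
Bids ranked: 52 (0xc61f) > 12 (0xeae7) > 11 (0x0645) > 3 (0x5220)
0xc61f has the top bid at or above the reserve (52 ETH).
Second-highest bid 12 ETH is below the reserve 32 ETH, so the reserve binds → payment 32 ETH.

0xc61f pays 32 ETH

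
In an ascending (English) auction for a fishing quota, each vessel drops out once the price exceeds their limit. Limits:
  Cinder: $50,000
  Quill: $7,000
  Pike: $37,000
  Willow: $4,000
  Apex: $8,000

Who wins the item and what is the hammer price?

Cinder wins at $37,000

Limits in order: 50,000 (Cinder) > 37,000 (Pike) > 8,000 (Apex) > 7,000 (Quill) > 4,000 (Willow)
Bidding ends when Pike exits at $37,000; Cinder takes it.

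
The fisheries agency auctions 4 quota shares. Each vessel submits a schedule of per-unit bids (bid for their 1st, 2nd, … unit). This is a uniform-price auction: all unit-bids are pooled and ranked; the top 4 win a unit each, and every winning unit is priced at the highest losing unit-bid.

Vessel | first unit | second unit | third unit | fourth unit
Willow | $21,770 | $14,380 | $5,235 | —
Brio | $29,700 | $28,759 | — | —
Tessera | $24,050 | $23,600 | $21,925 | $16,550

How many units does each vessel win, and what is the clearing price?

Merging the schedules and taking the best 4: 29,700 (Brio-1), 28,759 (Brio-2), 24,050 (Tessera-1), 23,600 (Tessera-2)
First bid not allocated: $21,925.
Allocation: Brio 2, Tessera 2.

Brio 2, Tessera 2; clearing price $21,925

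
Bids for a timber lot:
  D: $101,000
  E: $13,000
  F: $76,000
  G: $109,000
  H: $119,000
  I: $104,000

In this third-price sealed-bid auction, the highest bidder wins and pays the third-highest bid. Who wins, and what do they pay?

H pays $104,000

Third-price sealed-bid auction: the highest bidder wins and pays the third-highest bid.
Bids ranked: 119,000 (H) > 109,000 (G) > 104,000 (I) > 101,000 (D) > 76,000 (F) > 13,000 (E)
H is highest; pays the third-highest bid, $104,000.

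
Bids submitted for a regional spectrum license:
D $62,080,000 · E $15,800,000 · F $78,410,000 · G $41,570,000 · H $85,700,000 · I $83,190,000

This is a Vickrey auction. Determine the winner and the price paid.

H pays $83,190,000

Rule: the highest bidder wins and pays the second-highest bid.
Bids in order: 85,700,000 (H) > 83,190,000 (I) > 78,410,000 (F) > 62,080,000 (D) > 41,570,000 (G) > 15,800,000 (E)
H is highest; pays the second-highest bid, $83,190,000.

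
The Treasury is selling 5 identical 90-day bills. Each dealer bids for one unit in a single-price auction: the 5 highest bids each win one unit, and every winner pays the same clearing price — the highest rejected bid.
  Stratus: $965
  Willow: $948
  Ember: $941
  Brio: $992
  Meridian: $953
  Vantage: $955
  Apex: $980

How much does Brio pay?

Brio pays $948

Bids ranked high→low: 992 (Brio), 980 (Apex), 965 (Stratus), 955 (Vantage), 953 (Meridian), 948 (Willow), 941 (Ember)
Top 5: Brio, Apex, Stratus, Vantage, Meridian.
Highest unsuccessful bid: $948 → clearing price.
Brio wins → pays $948.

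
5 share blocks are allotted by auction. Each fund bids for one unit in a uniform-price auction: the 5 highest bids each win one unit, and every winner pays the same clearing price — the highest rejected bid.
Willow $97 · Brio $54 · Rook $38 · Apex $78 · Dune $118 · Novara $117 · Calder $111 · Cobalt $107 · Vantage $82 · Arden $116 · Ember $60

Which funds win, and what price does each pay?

Dune, Novara, Arden, Calder, Cobalt; each pays $97

Bids ranked high→low: 118 (Dune), 117 (Novara), 116 (Arden), 111 (Calder), 107 (Cobalt), 97 (Willow), 82 (Vantage), …
Winners (5 units): Dune, Novara, Arden, Calder, Cobalt.
Highest unsuccessful bid: $97 → clearing price.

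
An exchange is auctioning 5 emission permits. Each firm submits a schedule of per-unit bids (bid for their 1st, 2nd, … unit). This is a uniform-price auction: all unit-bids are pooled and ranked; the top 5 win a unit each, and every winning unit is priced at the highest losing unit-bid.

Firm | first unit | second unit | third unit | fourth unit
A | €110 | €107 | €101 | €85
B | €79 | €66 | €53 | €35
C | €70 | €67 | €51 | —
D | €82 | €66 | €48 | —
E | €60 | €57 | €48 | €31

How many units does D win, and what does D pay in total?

Merging the schedules and taking the best 5: 110 (A-1), 107 (A-2), 101 (A-3), 85 (A-4), 82 (D-1)
First bid not allocated: €79.
D wins 1 unit(s) at €79 each.

D: 1 unit, pays €79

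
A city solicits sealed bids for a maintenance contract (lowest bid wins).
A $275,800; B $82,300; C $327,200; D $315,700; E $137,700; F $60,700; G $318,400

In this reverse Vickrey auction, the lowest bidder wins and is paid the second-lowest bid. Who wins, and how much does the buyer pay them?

F is paid $82,300

Bids in order: 60,700 (F) < 82,300 (B) < 137,700 (E) < 275,800 (A) < 315,700 (D) < 318,400 (G) < …
F wins with the lowest bid; price is set by the runner-up at $82,300.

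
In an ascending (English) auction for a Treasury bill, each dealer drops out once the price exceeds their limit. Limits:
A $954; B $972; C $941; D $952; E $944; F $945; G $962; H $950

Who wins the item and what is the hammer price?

B wins at $962

Limits ranked: 972 (B) > 962 (G) > 954 (A) > 952 (D) > 950 (H) > 945 (F) > …
Bidding ends when G exits at $962; B takes it.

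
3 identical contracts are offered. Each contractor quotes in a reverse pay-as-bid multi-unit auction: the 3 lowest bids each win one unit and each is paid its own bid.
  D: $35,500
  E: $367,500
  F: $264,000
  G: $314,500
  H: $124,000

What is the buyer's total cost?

Bids ranked low→high: 35,500 (D), 124,000 (H), 264,000 (F), 314,500 (G), 367,500 (E)
Winners (3 units): D, H, F.
Total cost = 35,500 + 124,000 + 264,000 = $423,500.

Total cost: $423,500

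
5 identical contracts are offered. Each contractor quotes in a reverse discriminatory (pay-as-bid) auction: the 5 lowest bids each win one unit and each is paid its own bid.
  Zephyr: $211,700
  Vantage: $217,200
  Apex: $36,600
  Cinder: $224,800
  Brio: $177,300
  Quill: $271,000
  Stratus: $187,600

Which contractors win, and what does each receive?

Sorting: 36,600 (Apex), 177,300 (Brio), 187,600 (Stratus), 211,700 (Zephyr), 217,200 (Vantage), 224,800 (Cinder), 271,000 (Quill)
The 5 lowest are Apex, Brio, Stratus, Zephyr, Vantage.
Each winner is paid its own bid: Apex $36,600, Brio $177,300, Stratus $187,600, Zephyr $211,700, Vantage $217,200.

Apex $36,600, Brio $177,300, Stratus $187,600, Zephyr $211,700, Vantage $217,200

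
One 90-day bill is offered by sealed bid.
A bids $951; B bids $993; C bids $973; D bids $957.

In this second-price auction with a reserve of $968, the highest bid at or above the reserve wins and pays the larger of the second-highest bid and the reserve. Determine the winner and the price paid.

B pays $973

Sorting bids: 993 (B) > 973 (C) > 957 (D) > 951 (A)
B has the top bid at or above the reserve ($993).
max(second-highest $973, reserve $968) = $973; the reserve does not bind.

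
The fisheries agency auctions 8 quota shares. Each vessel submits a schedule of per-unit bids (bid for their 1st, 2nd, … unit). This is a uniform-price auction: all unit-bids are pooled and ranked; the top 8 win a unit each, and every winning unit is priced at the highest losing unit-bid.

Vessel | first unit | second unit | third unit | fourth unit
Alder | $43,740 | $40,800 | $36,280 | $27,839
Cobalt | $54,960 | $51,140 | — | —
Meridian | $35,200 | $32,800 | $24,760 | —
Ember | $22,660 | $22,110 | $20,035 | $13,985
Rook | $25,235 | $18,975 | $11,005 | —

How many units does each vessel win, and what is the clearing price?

Alder 4, Cobalt 2, Meridian 2; clearing price $25,235

Pooled unit-bids ranked (top 8): 54,960 (Cobalt-1), 51,140 (Cobalt-2), 43,740 (Alder-1), 40,800 (Alder-2), 36,280 (Alder-3), 35,200 (Meridian-1), 32,800 (Meridian-2), 27,839 (Alder-4)
The (k+1)-th unit-bid is $25,235.
Allocation: Alder 4, Cobalt 2, Meridian 2.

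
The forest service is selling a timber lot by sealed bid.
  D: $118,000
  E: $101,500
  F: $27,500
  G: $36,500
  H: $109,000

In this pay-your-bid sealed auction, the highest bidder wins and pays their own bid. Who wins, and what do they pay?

Bids ranked: 118,000 (D) > 109,000 (H) > 101,500 (E) > 36,500 (G) > 27,500 (F)
First-price: D pays what they bid, $118,000.

D pays $118,000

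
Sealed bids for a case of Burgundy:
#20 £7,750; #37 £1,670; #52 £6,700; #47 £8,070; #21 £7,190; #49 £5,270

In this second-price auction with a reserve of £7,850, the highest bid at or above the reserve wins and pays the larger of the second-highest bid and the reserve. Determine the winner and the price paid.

#47 pays £7,850

Bids in order: 8,070 (#47) > 7,750 (#20) > 7,190 (#21) > 6,700 (#52) > 5,270 (#49) > 1,670 (#37)
#47 has the top bid at or above the reserve (£8,070).
max(second-highest £7,750, reserve £7,850) = £7,850.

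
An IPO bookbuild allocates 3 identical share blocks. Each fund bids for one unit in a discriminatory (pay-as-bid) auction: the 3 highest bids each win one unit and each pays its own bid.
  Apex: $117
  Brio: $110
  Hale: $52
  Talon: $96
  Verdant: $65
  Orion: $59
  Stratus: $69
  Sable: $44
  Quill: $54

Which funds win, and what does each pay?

Apex $117, Brio $110, Talon $96

Bids ranked high→low: 117 (Apex), 110 (Brio), 96 (Talon), 69 (Stratus), 65 (Verdant), …
Top 3: Apex, Brio, Talon.
Each winner pays its own bid: Apex $117, Brio $110, Talon $96.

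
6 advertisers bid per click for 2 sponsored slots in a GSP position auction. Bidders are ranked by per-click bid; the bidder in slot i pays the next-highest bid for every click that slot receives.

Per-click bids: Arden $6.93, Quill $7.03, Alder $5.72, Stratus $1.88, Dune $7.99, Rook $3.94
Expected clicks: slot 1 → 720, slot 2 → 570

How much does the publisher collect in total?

Total revenue: $9011.70

Per-click bids in order: $7.99 (Dune) > $7.03 (Quill) > $6.93 (Arden) > …
Slot 1: Dune pays $7.03 × 720 = $5061.60
Slot 2: Quill pays $6.93 × 570 = $3950.10
Total = $9011.70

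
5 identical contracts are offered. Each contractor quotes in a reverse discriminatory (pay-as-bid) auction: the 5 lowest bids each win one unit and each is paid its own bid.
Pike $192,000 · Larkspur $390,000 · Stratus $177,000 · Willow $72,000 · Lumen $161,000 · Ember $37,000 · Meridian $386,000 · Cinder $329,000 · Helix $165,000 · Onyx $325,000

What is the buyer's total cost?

Total cost: $612,000

Bids ranked low→high: 37,000 (Ember), 72,000 (Willow), 161,000 (Lumen), 165,000 (Helix), 177,000 (Stratus), 192,000 (Pike), 325,000 (Onyx), …
The 5 lowest are Ember, Willow, Lumen, Helix, Stratus.
Total cost = 37,000 + 72,000 + 161,000 + 165,000 + 177,000 = $612,000.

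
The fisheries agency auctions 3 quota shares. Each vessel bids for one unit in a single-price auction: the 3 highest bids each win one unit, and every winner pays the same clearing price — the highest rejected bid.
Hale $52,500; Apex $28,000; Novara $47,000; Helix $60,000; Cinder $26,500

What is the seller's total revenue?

Sorting: 60,000 (Helix), 52,500 (Hale), 47,000 (Novara), 28,000 (Apex), 26,500 (Cinder)
Winners (3 units): Helix, Hale, Novara.
Clearing price = highest rejected bid = $28,000.
Total revenue = 3 × $28,000 = $84,000.

Total revenue: $84,000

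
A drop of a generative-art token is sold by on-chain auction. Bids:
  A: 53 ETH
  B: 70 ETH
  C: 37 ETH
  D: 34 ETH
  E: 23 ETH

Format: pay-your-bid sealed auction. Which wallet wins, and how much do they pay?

Bids ranked: 70 (B) > 53 (A) > 37 (C) > 34 (D) > 23 (E)
B is highest → pays own bid, 70 ETH.

B pays 70 ETH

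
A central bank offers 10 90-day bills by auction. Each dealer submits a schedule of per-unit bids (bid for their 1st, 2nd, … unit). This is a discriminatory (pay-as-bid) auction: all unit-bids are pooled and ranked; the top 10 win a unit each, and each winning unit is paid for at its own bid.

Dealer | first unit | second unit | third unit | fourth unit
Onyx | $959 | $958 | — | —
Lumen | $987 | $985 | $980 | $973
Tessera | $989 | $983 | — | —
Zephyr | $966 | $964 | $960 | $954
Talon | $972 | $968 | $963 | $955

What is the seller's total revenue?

All unit-bids, highest first — top 10: 989 (Tessera-1), 987 (Lumen-1), 985 (Lumen-2), 983 (Tessera-2), 980 (Lumen-3), 973 (Lumen-4), 972 (Talon-1), 968 (Talon-2), 966 (Zephyr-1), 964 (Zephyr-2)
Next rejected bid: $963 (not a price — pay-as-bid).
Each winning unit pays its own bid.
Revenue = 989 + 987 + 985 + 983 + 980 + 973 + 972 + 968 + 966 + 964 = $9,767.

Total revenue: $9,767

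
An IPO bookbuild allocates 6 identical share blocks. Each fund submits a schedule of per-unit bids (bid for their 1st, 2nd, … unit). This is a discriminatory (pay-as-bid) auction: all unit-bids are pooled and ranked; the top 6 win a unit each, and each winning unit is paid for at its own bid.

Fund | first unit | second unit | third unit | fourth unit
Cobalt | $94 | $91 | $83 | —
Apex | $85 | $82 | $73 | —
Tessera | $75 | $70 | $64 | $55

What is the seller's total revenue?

Total revenue: $510

Pooled unit-bids ranked (top 6): 94 (Cobalt-1), 91 (Cobalt-2), 85 (Apex-1), 83 (Cobalt-3), 82 (Apex-2), 75 (Tessera-1)
Next rejected bid: $73 (not a price — pay-as-bid).
Each winning unit pays its own bid.
Revenue = 94 + 91 + 85 + 83 + 82 + 75 = $510.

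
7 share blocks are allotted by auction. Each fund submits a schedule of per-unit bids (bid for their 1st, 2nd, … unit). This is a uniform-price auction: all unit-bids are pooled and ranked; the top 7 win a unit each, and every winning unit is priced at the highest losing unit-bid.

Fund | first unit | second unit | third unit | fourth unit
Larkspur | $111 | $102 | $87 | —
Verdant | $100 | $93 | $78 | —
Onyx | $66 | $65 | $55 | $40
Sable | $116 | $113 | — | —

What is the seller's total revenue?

Total revenue: $546

Merging the schedules and taking the best 7: 116 (Sable-1), 113 (Sable-2), 111 (Larkspur-1), 102 (Larkspur-2), 100 (Verdant-1), 93 (Verdant-2), 87 (Larkspur-3)
First bid not allocated: $78.
Allocation: Larkspur 3, Sable 2, Verdant 2. Every unit priced at $78.
Revenue = 7 × 78 = $546.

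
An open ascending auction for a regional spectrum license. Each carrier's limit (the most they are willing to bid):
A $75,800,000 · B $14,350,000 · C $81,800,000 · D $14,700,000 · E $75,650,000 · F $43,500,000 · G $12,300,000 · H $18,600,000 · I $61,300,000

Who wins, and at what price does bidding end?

Limits ranked: 81,800,000 (C) > 75,800,000 (A) > 75,650,000 (E) > 61,300,000 (I) > 43,500,000 (F) > 18,600,000 (H) > …
A is the last rival to drop out, at $75,800,000; C remains and wins at that price.

C wins at $75,800,000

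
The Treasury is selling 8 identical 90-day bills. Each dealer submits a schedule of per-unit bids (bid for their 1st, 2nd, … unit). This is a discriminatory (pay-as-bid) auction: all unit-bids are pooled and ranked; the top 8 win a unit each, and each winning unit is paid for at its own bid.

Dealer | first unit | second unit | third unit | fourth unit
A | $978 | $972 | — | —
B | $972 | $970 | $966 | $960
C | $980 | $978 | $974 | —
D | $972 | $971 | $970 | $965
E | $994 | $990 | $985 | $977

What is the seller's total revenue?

Total revenue: $7,856

Merging the schedules and taking the best 8: 994 (E-1), 990 (E-2), 985 (E-3), 980 (C-1), 978 (A-1), 978 (C-2), 977 (E-4), 974 (C-3)
Next rejected bid: $972 (not a price — pay-as-bid).
Each winning unit pays its own bid.
Revenue = 994 + 990 + 985 + 980 + 978 + 978 + 977 + 974 = $7,856.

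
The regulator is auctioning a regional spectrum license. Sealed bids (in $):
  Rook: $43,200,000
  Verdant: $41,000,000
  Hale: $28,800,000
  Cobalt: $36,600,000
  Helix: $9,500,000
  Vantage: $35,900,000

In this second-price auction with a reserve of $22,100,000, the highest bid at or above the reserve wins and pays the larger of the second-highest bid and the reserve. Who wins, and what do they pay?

Bids in order: 43,200,000 (Rook) > 41,000,000 (Verdant) > 36,600,000 (Cobalt) > 35,900,000 (Vantage) > 28,800,000 (Hale) > 9,500,000 (Helix)
Rook has the top bid at or above the reserve ($43,200,000).
Second-highest bid $41,000,000 exceeds the reserve $22,100,000 → payment $41,000,000.

Rook pays $41,000,000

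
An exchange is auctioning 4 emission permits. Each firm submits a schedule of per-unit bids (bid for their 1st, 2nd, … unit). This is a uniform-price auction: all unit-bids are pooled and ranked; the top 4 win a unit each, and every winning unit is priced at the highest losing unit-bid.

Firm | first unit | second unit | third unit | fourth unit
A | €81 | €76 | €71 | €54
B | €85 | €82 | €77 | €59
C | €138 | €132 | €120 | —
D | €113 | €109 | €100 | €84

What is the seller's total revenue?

All unit-bids, highest first — top 4: 138 (C-1), 132 (C-2), 120 (C-3), 113 (D-1)
The (k+1)-th unit-bid is €109.
Allocation: C 3, D 1. Every unit priced at €109.
Revenue = 4 × 109 = €436.

Total revenue: €436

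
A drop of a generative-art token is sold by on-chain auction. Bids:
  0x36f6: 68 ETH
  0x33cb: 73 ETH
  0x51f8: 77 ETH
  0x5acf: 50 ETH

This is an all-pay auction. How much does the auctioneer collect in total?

All-pay auction: the highest bidder wins the item, but every bidder pays their own bid.
Bids ranked: 77 (0x51f8) > 73 (0x33cb) > 68 (0x36f6) > 50 (0x5acf)
0x51f8 wins with the top bid; all bids are sunk regardless.
Every bidder forfeits their bid regardless of winning.
Revenue = 68 + 73 + 77 + 50 = 268 ETH.

Total revenue: 268 ETH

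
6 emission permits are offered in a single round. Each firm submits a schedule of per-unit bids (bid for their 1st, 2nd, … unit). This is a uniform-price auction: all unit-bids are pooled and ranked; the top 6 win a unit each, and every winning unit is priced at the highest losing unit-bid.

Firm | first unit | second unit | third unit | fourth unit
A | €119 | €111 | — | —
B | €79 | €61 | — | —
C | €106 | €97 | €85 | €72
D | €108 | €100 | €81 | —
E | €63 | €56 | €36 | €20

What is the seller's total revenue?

Total revenue: €510

Merging the schedules and taking the best 6: 119 (A-1), 111 (A-2), 108 (D-1), 106 (C-1), 100 (D-2), 97 (C-2)
Highest rejected unit-bid = €85.
Allocation: A 2, C 2, D 2. Every unit priced at €85.
Revenue = 6 × 85 = €510.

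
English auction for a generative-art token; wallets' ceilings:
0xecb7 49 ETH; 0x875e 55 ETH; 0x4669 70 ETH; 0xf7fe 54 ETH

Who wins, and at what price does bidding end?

0x4669 wins at 55 ETH

Ascending (English) auction: the price rises until one bidder remains; the winner pays the price at which the last rival dropped out.
Sorting limits: 70 (0x4669) > 55 (0x875e) > 54 (0xf7fe) > 49 (0xecb7)
Once the price passes 55 ETH, only 0x4669 is left; the hammer falls at 0x875e's limit of 55 ETH.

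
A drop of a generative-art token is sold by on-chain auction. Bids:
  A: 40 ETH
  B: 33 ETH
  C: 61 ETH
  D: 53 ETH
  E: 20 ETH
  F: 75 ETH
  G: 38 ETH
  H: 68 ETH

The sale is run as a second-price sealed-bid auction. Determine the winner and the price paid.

F pays 68 ETH

Bids in order: 75 (F) > 68 (H) > 61 (C) > 53 (D) > 40 (A) > 38 (G) > …
F wins with the highest bid; price is set by the runner-up at 68 ETH.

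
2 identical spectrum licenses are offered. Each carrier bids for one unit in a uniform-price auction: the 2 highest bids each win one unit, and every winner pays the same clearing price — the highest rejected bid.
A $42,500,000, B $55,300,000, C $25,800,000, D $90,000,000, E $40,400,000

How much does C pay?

C pays $0

Sorting: 90,000,000 (D), 55,300,000 (B), 42,500,000 (A), 40,400,000 (E), …
Winners (2 units): D, B.
First losing bid is A's $42,500,000, which sets the uniform price.
C does not win → pays $0.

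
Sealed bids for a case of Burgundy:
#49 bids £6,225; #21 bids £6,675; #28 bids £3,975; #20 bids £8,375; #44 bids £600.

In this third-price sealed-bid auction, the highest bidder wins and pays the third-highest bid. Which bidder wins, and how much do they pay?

Rule: the highest bidder wins and pays the third-highest bid.
Sorting bids: 8,375 (#20) > 6,675 (#21) > 6,225 (#49) > 3,975 (#28) > 600 (#44)
#20 wins; payment is bid #3 in the ranking = £6,225.

#20 pays £6,225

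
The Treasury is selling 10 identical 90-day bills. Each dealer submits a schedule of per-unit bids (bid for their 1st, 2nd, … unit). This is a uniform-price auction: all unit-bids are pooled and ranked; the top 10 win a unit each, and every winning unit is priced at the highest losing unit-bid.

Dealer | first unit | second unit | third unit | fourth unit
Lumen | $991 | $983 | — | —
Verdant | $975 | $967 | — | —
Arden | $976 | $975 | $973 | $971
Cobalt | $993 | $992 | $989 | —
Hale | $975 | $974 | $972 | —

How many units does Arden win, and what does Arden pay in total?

Arden: 2 units, pays $1,946

Pooled unit-bids ranked (top 10): 993 (Cobalt-1), 992 (Cobalt-2), 991 (Lumen-1), 989 (Cobalt-3), 983 (Lumen-2), 976 (Arden-1), 975 (Verdant-1), 975 (Arden-2), 975 (Hale-1), 974 (Hale-2)
Highest rejected unit-bid = $973.
Arden wins 2 unit(s) at $973 each.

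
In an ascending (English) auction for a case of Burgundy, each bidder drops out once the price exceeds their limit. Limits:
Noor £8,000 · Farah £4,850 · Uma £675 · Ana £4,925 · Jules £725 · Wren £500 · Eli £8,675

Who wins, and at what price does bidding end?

Eli wins at £8,000

Sorting limits: 8,675 (Eli) > 8,000 (Noor) > 4,925 (Ana) > 4,850 (Farah) > 725 (Jules) > 675 (Uma) > …
Noor is the last rival to drop out, at £8,000; Eli remains and wins at that price.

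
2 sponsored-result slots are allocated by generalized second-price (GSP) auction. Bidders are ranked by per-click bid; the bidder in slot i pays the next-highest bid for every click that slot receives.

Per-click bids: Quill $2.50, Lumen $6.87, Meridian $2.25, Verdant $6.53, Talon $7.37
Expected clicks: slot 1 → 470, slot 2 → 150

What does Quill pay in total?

Quill pays $0.00

Per-click bids in order: $7.37 (Talon) > $6.87 (Lumen) > $6.53 (Verdant) > …
Quill ranks below slot 2 → no slot, pays nothing.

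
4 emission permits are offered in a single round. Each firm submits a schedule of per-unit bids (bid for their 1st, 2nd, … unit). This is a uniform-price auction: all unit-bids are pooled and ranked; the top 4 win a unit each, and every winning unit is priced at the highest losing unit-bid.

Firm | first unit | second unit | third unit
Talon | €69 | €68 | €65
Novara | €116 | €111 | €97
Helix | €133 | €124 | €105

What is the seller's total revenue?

All unit-bids, highest first — top 4: 133 (Helix-1), 124 (Helix-2), 116 (Novara-1), 111 (Novara-2)
Highest rejected unit-bid = €105.
Allocation: Helix 2, Novara 2. Every unit priced at €105.
Revenue = 4 × 105 = €420.

Total revenue: €420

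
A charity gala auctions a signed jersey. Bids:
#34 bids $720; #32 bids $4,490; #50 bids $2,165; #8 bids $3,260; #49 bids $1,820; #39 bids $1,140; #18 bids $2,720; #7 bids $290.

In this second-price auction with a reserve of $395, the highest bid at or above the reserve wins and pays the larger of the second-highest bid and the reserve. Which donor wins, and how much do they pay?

#32 pays $3,260

Second-price auction with a reserve of $395: the highest bid at or above the reserve wins and pays the larger of the second-highest bid and the reserve.
Bids in order: 4,490 (#32) > 3,260 (#8) > 2,720 (#18) > 2,165 (#50) > 1,820 (#49) > 1,140 (#39) > …
#32 has the top bid at or above the reserve ($4,490).
Second-highest bid $3,260 exceeds the reserve $395 → payment $3,260.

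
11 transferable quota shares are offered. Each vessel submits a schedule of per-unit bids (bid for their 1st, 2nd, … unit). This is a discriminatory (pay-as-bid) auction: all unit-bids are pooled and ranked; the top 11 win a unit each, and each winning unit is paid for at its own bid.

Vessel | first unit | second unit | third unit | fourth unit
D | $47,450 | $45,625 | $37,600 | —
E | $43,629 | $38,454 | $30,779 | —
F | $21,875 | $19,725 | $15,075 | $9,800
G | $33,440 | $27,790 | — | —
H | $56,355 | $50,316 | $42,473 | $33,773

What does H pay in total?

Pooled unit-bids ranked (top 11): 56,355 (H-1), 50,316 (H-2), 47,450 (D-1), 45,625 (D-2), 43,629 (E-1), 42,473 (H-3), 38,454 (E-2), 37,600 (D-3), 33,773 (H-4), 33,440 (G-1), 30,779 (E-3)
Next rejected bid: $27,790 (not a price — pay-as-bid).
H's winning unit-bids: 56,355 + 50,316 + 42,473 + 33,773 = $182,917.

H pays $182,917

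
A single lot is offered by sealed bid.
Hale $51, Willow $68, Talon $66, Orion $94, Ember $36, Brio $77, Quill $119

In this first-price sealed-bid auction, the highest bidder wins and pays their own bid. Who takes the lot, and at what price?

Quill pays $119

First-price sealed-bid auction: the highest bidder wins and pays their own bid.
Bids ranked: 119 (Quill) > 94 (Orion) > 77 (Brio) > 68 (Willow) > 66 (Talon) > 51 (Hale) > …
First-price: Quill pays what they bid, $119.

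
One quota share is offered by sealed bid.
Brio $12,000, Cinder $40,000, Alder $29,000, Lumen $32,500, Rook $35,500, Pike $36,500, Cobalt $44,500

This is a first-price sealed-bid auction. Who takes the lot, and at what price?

Cobalt pays $44,500

Bids ranked: 44,500 (Cobalt) > 40,000 (Cinder) > 36,500 (Pike) > 35,500 (Rook) > 32,500 (Lumen) > 29,000 (Alder) > …
Cobalt is highest → pays own bid, $44,500.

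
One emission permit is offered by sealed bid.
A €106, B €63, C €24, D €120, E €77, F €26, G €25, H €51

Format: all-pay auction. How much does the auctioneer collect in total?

Total revenue: €492

Rule: the highest bidder wins the item, but every bidder pays their own bid.
Sorting bids: 120 (D) > 106 (A) > 77 (E) > 63 (B) > 51 (H) > 26 (F) > …
Every bidder forfeits their bid regardless of winning.
Revenue = 106 + 63 + 24 + 120 + 77 + 26 + 25 + 51 = €492.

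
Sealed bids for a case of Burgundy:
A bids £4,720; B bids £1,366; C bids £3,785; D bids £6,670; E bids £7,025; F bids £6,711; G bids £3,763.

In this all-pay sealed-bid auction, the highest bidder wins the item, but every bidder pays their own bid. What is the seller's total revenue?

Rule: the highest bidder wins the item, but every bidder pays their own bid.
Bids ranked: 7,025 (E) > 6,711 (F) > 6,670 (D) > 4,720 (A) > 3,785 (C) > 3,763 (G) > …
E wins with the top bid; all bids are sunk regardless.
Every bidder forfeits their bid regardless of winning.
Revenue = 4,720 + 1,366 + 3,785 + 6,670 + 7,025 + 6,711 + 3,763 = £34,040.

Total revenue: £34,040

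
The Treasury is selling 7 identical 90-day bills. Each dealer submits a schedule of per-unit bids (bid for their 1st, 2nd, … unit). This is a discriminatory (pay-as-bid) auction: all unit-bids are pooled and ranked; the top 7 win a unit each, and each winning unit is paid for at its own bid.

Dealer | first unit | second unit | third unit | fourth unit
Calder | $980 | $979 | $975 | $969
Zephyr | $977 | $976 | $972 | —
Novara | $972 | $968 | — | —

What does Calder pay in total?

Calder pays $2,934

Merging the schedules and taking the best 7: 980 (Calder-1), 979 (Calder-2), 977 (Zephyr-1), 976 (Zephyr-2), 975 (Calder-3), 972 (Zephyr-3), 972 (Novara-1)
Next rejected bid: $969 (not a price — pay-as-bid).
Calder's winning unit-bids: 980 + 979 + 975 = $2,934.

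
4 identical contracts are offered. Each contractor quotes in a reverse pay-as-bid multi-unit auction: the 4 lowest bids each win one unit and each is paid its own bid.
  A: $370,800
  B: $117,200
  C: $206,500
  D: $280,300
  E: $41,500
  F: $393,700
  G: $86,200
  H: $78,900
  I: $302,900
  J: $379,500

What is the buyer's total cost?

Ordering the bids: 41,500 (E), 78,900 (H), 86,200 (G), 117,200 (B), 206,500 (C), 280,300 (D), …
Lowest 4: E, H, G, B.
Total cost = 41,500 + 78,900 + 86,200 + 117,200 = $323,800.

Total cost: $323,800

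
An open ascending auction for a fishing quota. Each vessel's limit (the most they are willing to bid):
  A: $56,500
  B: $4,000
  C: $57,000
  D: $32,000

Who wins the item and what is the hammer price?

C wins at $56,500

Sorting limits: 57,000 (C) > 56,500 (A) > 32,000 (D) > 4,000 (B)
Bidding ends when A exits at $56,500; C takes it.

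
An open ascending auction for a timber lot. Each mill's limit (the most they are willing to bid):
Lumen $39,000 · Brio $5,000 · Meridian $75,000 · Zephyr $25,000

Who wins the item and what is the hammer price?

Meridian wins at $39,000

Limits in order: 75,000 (Meridian) > 39,000 (Lumen) > 25,000 (Zephyr) > 5,000 (Brio)
Once the price passes $39,000, only Meridian is left; the hammer falls at Lumen's limit of $39,000.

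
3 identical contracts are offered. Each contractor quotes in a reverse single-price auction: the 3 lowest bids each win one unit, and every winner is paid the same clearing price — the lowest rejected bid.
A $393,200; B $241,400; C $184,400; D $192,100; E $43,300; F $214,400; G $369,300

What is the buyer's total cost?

Total cost: $643,200

Ordering the bids: 43,300 (E), 184,400 (C), 192,100 (D), 214,400 (F), 241,400 (B), …
The 3 lowest are E, C, D.
First losing bid is F's $214,400, which sets the uniform price.
Total cost = 3 × $214,400 = $643,200.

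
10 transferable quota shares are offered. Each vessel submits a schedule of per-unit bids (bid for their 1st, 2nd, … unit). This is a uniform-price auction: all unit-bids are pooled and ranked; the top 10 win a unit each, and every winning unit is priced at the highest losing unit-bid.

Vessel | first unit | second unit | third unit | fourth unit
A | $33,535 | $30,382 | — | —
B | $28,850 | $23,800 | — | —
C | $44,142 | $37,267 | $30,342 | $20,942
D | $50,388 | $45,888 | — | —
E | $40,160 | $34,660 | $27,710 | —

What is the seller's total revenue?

Merging the schedules and taking the best 10: 50,388 (D-1), 45,888 (D-2), 44,142 (C-1), 40,160 (E-1), 37,267 (C-2), 34,660 (E-2), 33,535 (A-1), 30,382 (A-2), 30,342 (C-3), 28,850 (B-1)
First bid not allocated: $27,710.
Allocation: A 2, B 1, C 3, D 2, E 2. Every unit priced at $27,710.
Revenue = 10 × 27,710 = $277,100.

Total revenue: $277,100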